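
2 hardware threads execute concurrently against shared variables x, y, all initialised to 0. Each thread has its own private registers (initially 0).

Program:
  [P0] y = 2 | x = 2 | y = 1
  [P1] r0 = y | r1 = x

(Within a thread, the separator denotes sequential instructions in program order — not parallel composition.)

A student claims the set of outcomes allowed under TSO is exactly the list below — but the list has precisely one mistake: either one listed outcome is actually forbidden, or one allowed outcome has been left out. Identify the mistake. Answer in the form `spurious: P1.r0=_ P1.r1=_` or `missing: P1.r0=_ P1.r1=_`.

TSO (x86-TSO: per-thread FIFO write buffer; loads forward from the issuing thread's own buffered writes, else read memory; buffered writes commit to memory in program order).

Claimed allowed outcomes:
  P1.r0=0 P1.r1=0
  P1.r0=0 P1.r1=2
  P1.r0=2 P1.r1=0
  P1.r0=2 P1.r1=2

outcome vector order: (P1.r0,P1.r1)
TSO (5): <0 0>; <0 2>; <1 2>; <2 0>; <2 2>
TSO∖claimed = {<1 2>}

missing: P1.r0=1 P1.r1=2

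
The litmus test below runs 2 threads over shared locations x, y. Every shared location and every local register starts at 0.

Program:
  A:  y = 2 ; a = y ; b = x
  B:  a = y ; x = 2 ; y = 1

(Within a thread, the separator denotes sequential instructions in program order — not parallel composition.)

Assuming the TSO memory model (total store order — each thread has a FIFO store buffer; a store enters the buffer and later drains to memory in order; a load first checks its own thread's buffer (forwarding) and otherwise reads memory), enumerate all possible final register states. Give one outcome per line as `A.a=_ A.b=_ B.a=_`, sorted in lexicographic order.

A.a=1 A.b=2 B.a=0
A.a=1 A.b=2 B.a=2
A.a=2 A.b=0 B.a=0
A.a=2 A.b=0 B.a=2
A.a=2 A.b=2 B.a=0
A.a=2 A.b=2 B.a=2

outcome vector order: (A.a,A.b,B.a)
|TSO outcomes| = 6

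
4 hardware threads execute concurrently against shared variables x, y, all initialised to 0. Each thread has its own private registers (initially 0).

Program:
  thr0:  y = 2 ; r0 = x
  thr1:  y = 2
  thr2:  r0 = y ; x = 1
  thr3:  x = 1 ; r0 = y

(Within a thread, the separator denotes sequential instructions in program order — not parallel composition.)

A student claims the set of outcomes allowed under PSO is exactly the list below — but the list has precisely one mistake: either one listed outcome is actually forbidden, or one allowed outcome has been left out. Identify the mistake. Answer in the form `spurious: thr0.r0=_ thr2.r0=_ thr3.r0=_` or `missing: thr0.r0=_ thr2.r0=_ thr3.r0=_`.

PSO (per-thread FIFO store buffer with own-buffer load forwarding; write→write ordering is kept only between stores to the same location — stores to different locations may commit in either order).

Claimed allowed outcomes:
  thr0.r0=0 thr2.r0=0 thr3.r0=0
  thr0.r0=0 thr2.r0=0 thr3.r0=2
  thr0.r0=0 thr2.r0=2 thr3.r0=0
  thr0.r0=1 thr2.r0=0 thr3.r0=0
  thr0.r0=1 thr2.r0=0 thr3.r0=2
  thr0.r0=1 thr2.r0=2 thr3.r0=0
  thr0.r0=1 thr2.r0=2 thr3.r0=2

outcome vector order: (thr0.r0,thr2.r0,thr3.r0)
[PSO] allowed = {<0 0 0>; <0 0 2>; <0 2 0>; <0 2 2>; <1 0 0>; <1 0 2>; <1 2 0>; <1 2 2>}
PSO∖claimed = {<0 2 2>}

missing: thr0.r0=0 thr2.r0=2 thr3.r0=2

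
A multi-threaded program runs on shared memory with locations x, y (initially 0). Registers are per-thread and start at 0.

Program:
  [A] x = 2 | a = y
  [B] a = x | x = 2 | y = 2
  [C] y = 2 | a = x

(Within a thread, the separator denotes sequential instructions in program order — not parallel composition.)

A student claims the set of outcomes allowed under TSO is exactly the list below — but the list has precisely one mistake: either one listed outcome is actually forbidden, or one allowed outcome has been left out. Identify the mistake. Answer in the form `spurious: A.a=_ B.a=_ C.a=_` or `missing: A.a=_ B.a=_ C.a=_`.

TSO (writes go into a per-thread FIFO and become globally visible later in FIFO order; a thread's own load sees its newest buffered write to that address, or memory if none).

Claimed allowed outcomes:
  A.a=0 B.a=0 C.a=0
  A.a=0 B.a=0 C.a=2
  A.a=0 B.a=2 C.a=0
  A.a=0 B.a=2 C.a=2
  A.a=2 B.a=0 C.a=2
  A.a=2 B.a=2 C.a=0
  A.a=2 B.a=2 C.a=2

outcome vector order: (A.a,B.a,C.a)
TSO (8): <0 0 0>, <0 0 2>, <0 2 0>, <0 2 2>, <2 0 0>, <2 0 2>, <2 2 0>, <2 2 2>
TSO∖claimed = {<2 0 0>}

missing: A.a=2 B.a=0 C.a=0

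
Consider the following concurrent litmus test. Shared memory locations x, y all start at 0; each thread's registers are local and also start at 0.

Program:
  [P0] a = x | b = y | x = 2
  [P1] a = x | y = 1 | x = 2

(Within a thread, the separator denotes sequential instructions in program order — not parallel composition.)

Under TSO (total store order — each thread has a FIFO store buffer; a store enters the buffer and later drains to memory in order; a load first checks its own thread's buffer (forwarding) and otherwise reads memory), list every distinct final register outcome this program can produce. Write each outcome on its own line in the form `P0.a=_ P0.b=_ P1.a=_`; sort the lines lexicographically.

outcome vector order: (P0.a,P0.b,P1.a)
|TSO outcomes| = 4

P0.a=0 P0.b=0 P1.a=0
P0.a=0 P0.b=0 P1.a=2
P0.a=0 P0.b=1 P1.a=0
P0.a=2 P0.b=1 P1.a=0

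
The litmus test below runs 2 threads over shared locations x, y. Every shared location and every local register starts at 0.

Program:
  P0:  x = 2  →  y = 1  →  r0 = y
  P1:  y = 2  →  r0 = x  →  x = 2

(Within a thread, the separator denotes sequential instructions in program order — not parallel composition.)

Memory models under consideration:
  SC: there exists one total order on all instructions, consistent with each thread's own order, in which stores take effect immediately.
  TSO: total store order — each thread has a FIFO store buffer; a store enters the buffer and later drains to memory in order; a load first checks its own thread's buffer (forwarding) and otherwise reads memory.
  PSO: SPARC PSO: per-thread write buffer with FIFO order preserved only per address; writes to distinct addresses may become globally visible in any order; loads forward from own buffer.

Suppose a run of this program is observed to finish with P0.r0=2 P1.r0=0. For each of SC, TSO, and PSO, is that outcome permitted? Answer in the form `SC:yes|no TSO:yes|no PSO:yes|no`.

SC:no TSO:yes PSO:yes

outcome vector order: (P0.r0,P1.r0)
[SC] allowed = {<1 0> <1 2> <2 2>}
[TSO] allowed = {<1 0> <1 2> <2 0> <2 2>}
[PSO] allowed = {<1 0> <1 2> <2 0> <2 2>}
target <2 0> ∈ {TSO,PSO}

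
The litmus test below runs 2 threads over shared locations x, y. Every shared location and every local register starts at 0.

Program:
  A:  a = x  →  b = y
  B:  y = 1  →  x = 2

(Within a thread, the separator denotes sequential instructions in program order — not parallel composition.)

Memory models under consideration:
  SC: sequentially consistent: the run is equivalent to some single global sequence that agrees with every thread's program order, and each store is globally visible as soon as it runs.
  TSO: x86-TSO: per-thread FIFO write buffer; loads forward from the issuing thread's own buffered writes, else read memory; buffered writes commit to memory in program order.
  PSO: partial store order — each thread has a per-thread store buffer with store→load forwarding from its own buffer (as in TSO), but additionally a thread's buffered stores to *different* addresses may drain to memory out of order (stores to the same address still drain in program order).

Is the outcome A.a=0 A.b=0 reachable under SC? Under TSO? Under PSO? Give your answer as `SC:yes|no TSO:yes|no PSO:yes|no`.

SC:yes TSO:yes PSO:yes

outcome vector order: (A.a,A.b)
[SC] allowed = {0/0; 0/1; 2/1}
[TSO] allowed = {0/0; 0/1; 2/1}
[PSO] allowed = {0/0; 0/1; 2/0; 2/1}
target 0/0 ∈ {SC,TSO,PSO}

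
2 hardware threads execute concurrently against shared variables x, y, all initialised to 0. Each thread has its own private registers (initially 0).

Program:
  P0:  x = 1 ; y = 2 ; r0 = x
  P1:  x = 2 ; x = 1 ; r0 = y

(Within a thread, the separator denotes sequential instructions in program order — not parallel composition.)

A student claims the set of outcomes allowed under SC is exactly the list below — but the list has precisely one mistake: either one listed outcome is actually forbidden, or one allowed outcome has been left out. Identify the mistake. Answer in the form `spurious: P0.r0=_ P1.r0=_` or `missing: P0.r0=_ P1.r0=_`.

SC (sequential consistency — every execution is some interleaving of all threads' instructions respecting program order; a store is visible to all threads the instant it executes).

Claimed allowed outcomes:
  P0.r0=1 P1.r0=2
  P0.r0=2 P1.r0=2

outcome vector order: (P0.r0,P1.r0)
SC: 3 outcomes — {(1,0); (1,2); (2,2)}
SC∖claimed = {(1,0)}

missing: P0.r0=1 P1.r0=0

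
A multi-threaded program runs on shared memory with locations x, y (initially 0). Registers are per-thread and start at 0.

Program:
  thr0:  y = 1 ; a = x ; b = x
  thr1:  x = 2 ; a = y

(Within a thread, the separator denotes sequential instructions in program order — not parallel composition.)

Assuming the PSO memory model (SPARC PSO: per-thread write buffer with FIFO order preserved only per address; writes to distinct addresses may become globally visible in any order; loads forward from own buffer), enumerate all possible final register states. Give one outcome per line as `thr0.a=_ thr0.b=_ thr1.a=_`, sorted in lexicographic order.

outcome vector order: (thr0.a,thr0.b,thr1.a)
|PSO outcomes| = 6

thr0.a=0 thr0.b=0 thr1.a=0
thr0.a=0 thr0.b=0 thr1.a=1
thr0.a=0 thr0.b=2 thr1.a=0
thr0.a=0 thr0.b=2 thr1.a=1
thr0.a=2 thr0.b=2 thr1.a=0
thr0.a=2 thr0.b=2 thr1.a=1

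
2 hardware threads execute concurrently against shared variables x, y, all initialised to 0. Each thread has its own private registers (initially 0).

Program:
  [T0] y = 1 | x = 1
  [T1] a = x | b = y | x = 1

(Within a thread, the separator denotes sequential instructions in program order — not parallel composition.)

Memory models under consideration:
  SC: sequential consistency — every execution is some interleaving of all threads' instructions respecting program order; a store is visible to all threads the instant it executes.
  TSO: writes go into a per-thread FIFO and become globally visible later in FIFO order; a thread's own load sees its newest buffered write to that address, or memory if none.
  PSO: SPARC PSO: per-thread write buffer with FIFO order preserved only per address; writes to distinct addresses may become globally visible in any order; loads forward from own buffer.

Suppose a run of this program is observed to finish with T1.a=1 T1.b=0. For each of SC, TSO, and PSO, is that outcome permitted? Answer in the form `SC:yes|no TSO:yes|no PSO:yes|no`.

outcome vector order: (T1.a,T1.b)
SC: 3 outcomes — {<0 0>, <0 1>, <1 1>}
TSO: 3 outcomes — {<0 0>, <0 1>, <1 1>}
PSO: 4 outcomes — {<0 0>, <0 1>, <1 0>, <1 1>}
target <1 0> ∈ {PSO}

SC:no TSO:no PSO:yes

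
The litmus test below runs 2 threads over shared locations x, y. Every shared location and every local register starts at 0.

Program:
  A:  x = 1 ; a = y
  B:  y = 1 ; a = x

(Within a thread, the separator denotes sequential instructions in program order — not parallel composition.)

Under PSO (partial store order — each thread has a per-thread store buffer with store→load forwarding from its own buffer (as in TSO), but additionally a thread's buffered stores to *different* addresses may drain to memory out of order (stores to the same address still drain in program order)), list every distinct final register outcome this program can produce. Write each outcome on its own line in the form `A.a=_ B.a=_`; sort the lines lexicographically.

A.a=0 B.a=0
A.a=0 B.a=1
A.a=1 B.a=0
A.a=1 B.a=1

outcome vector order: (A.a,B.a)
|PSO outcomes| = 4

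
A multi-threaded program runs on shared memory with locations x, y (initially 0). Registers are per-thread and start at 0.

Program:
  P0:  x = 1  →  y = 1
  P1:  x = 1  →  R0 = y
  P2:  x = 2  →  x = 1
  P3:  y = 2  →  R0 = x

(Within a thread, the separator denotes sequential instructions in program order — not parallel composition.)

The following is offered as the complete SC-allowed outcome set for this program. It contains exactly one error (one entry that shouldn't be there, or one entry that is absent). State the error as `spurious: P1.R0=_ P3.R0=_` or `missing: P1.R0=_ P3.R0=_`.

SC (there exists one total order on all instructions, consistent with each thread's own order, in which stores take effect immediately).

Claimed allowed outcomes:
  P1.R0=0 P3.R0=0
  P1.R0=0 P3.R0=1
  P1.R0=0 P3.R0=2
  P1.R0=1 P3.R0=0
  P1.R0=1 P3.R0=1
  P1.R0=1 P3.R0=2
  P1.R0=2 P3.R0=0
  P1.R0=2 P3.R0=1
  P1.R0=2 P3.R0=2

outcome vector order: (P1.R0,P3.R0)
under SC → 01; 02; 10; 11; 12; 20; 21; 22
claimed∖SC = {00}

spurious: P1.R0=0 P3.R0=0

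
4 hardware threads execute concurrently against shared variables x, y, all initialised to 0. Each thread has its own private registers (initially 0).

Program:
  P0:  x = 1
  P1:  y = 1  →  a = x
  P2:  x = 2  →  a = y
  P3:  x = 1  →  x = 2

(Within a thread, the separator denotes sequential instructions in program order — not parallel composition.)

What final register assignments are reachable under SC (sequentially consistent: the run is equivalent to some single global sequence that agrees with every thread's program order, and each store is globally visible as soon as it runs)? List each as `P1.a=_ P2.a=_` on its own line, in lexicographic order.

outcome vector order: (P1.a,P2.a)
|SC outcomes| = 5

P1.a=0 P2.a=1
P1.a=1 P2.a=0
P1.a=1 P2.a=1
P1.a=2 P2.a=0
P1.a=2 P2.a=1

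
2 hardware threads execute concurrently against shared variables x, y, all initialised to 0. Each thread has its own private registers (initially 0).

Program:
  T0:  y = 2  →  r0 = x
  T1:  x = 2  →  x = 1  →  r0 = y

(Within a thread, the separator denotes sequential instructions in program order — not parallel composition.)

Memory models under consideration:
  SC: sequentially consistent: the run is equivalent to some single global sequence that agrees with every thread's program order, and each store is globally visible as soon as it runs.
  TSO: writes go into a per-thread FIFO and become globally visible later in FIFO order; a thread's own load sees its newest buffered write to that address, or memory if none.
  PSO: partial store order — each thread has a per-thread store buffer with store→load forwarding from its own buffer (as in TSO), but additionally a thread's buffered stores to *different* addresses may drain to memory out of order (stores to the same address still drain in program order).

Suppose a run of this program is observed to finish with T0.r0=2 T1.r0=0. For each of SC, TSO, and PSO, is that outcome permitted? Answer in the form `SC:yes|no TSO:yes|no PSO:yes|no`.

SC:no TSO:yes PSO:yes

outcome vector order: (T0.r0,T1.r0)
SC (4): 02, 10, 12, 22
TSO (6): 00, 02, 10, 12, 20, 22
PSO (6): 00, 02, 10, 12, 20, 22
target 20 ∈ {TSO,PSO}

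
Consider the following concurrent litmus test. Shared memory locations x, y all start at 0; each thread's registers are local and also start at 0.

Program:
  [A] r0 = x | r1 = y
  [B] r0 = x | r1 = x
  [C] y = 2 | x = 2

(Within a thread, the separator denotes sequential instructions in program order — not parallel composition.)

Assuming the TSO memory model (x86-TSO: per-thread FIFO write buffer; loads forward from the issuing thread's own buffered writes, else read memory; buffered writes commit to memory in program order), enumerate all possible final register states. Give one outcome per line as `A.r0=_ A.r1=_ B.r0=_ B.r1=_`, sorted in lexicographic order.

outcome vector order: (A.r0,A.r1,B.r0,B.r1)
|TSO outcomes| = 9

A.r0=0 A.r1=0 B.r0=0 B.r1=0
A.r0=0 A.r1=0 B.r0=0 B.r1=2
A.r0=0 A.r1=0 B.r0=2 B.r1=2
A.r0=0 A.r1=2 B.r0=0 B.r1=0
A.r0=0 A.r1=2 B.r0=0 B.r1=2
A.r0=0 A.r1=2 B.r0=2 B.r1=2
A.r0=2 A.r1=2 B.r0=0 B.r1=0
A.r0=2 A.r1=2 B.r0=0 B.r1=2
A.r0=2 A.r1=2 B.r0=2 B.r1=2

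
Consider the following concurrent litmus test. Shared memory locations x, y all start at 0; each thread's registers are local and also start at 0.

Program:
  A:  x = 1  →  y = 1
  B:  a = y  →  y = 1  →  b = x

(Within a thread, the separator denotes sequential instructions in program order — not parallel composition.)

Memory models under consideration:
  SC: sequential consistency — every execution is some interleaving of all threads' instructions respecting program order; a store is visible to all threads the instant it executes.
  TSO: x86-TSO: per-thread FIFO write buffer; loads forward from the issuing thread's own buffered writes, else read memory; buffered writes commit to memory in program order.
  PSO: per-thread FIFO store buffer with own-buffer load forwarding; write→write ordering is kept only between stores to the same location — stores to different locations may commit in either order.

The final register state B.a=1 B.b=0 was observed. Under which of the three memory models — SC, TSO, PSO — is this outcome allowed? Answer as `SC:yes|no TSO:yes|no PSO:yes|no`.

SC:no TSO:no PSO:yes

outcome vector order: (B.a,B.b)
[SC] allowed = {(0,0); (0,1); (1,1)}
[TSO] allowed = {(0,0); (0,1); (1,1)}
[PSO] allowed = {(0,0); (0,1); (1,0); (1,1)}
target (1,0) ∈ {PSO}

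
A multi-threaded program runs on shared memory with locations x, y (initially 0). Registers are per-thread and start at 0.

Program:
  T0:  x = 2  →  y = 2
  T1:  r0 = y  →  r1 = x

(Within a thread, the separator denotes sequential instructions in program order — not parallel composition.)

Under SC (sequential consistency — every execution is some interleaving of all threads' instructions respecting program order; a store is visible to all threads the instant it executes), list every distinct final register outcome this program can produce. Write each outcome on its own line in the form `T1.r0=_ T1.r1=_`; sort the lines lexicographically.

outcome vector order: (T1.r0,T1.r1)
|SC outcomes| = 3

T1.r0=0 T1.r1=0
T1.r0=0 T1.r1=2
T1.r0=2 T1.r1=2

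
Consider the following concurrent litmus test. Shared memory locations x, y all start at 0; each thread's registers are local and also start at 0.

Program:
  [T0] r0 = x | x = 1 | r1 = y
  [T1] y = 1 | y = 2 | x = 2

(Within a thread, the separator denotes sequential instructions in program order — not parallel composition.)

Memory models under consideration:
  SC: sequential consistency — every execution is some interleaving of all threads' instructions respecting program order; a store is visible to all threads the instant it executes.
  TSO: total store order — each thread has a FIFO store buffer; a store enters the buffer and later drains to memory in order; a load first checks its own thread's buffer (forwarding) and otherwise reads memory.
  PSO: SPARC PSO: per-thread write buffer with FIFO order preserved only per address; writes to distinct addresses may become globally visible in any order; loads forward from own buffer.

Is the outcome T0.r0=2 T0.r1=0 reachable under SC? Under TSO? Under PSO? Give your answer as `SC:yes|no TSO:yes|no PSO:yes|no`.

outcome vector order: (T0.r0,T0.r1)
SC: 4 outcomes — {(0,0), (0,1), (0,2), (2,2)}
TSO: 4 outcomes — {(0,0), (0,1), (0,2), (2,2)}
PSO: 6 outcomes — {(0,0), (0,1), (0,2), (2,0), (2,1), (2,2)}
target (2,0) ∈ {PSO}

SC:no TSO:no PSO:yes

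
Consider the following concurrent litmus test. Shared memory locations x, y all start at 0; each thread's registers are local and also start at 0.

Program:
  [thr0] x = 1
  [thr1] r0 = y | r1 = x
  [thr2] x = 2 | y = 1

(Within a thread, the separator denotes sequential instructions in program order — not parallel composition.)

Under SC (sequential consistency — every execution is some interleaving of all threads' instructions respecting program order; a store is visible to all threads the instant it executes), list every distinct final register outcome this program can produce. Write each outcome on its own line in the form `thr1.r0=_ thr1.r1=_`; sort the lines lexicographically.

thr1.r0=0 thr1.r1=0
thr1.r0=0 thr1.r1=1
thr1.r0=0 thr1.r1=2
thr1.r0=1 thr1.r1=1
thr1.r0=1 thr1.r1=2

outcome vector order: (thr1.r0,thr1.r1)
|SC outcomes| = 5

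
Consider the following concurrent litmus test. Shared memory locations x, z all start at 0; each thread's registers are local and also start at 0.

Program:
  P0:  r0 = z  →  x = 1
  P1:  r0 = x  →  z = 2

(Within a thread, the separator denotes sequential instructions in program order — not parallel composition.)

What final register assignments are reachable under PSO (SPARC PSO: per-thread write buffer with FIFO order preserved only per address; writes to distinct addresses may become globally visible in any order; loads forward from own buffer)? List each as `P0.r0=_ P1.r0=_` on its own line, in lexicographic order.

P0.r0=0 P1.r0=0
P0.r0=0 P1.r0=1
P0.r0=2 P1.r0=0

outcome vector order: (P0.r0,P1.r0)
|PSO outcomes| = 3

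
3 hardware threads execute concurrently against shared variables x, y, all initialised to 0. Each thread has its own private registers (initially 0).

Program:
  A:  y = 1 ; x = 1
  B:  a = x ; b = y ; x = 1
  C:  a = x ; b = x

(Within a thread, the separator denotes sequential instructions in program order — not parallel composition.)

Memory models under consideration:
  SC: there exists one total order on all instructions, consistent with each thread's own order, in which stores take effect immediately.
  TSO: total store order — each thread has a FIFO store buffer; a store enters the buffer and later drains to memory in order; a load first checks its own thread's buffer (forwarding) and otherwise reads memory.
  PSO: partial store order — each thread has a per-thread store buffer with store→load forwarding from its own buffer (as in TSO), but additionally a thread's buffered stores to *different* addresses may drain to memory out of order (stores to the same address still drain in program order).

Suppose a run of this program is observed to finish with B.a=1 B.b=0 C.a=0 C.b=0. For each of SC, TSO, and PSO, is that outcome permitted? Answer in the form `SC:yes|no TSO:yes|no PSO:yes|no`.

SC:no TSO:no PSO:yes

outcome vector order: (B.a,B.b,C.a,C.b)
under SC → 0/0/0/0, 0/0/0/1, 0/0/1/1, 0/1/0/0, 0/1/0/1, 0/1/1/1, 1/1/0/0, 1/1/0/1, 1/1/1/1
under TSO → 0/0/0/0, 0/0/0/1, 0/0/1/1, 0/1/0/0, 0/1/0/1, 0/1/1/1, 1/1/0/0, 1/1/0/1, 1/1/1/1
under PSO → 0/0/0/0, 0/0/0/1, 0/0/1/1, 0/1/0/0, 0/1/0/1, 0/1/1/1, 1/0/0/0, 1/0/0/1, 1/0/1/1, 1/1/0/0, 1/1/0/1, 1/1/1/1
target 1/0/0/0 ∈ {PSO}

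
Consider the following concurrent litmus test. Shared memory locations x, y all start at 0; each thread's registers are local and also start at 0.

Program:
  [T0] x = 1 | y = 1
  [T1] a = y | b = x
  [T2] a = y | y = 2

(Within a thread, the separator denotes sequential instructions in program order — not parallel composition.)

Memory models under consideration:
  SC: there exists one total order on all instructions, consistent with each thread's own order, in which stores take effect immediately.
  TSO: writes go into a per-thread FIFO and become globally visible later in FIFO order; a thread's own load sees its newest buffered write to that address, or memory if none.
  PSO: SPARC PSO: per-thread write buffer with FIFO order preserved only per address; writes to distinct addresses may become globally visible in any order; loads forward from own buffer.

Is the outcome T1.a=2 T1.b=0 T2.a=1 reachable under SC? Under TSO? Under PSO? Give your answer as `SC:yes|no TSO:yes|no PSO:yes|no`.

SC:no TSO:no PSO:yes

outcome vector order: (T1.a,T1.b,T2.a)
[SC] allowed = {0/0/0, 0/0/1, 0/1/0, 0/1/1, 1/1/0, 1/1/1, 2/0/0, 2/1/0, 2/1/1}
[TSO] allowed = {0/0/0, 0/0/1, 0/1/0, 0/1/1, 1/1/0, 1/1/1, 2/0/0, 2/1/0, 2/1/1}
[PSO] allowed = {0/0/0, 0/0/1, 0/1/0, 0/1/1, 1/0/0, 1/0/1, 1/1/0, 1/1/1, 2/0/0, 2/0/1, 2/1/0, 2/1/1}
target 2/0/1 ∈ {PSO}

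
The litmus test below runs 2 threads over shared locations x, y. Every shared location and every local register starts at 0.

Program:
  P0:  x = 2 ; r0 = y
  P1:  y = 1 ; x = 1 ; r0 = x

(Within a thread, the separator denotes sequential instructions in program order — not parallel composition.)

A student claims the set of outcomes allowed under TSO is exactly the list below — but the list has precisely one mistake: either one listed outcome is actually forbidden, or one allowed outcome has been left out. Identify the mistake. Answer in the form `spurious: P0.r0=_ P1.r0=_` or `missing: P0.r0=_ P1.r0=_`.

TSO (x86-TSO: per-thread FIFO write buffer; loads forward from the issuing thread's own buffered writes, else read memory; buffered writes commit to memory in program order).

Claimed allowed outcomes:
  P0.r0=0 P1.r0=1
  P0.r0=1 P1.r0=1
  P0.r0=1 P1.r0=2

missing: P0.r0=0 P1.r0=2

outcome vector order: (P0.r0,P1.r0)
under TSO → 01, 02, 11, 12
TSO∖claimed = {02}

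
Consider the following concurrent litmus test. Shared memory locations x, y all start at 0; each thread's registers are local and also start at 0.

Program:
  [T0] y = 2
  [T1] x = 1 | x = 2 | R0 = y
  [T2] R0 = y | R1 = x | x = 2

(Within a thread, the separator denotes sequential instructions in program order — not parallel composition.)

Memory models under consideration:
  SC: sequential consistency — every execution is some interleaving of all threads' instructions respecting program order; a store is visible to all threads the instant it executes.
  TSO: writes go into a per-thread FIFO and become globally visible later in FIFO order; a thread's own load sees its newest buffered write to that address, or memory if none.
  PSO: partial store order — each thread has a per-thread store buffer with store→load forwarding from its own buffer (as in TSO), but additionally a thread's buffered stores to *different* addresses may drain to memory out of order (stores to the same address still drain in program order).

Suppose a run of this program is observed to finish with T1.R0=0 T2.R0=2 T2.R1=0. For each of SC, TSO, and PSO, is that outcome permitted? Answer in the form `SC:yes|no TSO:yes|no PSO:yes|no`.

outcome vector order: (T1.R0,T2.R0,T2.R1)
[SC] allowed = {0/0/0, 0/0/1, 0/0/2, 0/2/2, 2/0/0, 2/0/1, 2/0/2, 2/2/0, 2/2/1, 2/2/2}
[TSO] allowed = {0/0/0, 0/0/1, 0/0/2, 0/2/0, 0/2/1, 0/2/2, 2/0/0, 2/0/1, 2/0/2, 2/2/0, 2/2/1, 2/2/2}
[PSO] allowed = {0/0/0, 0/0/1, 0/0/2, 0/2/0, 0/2/1, 0/2/2, 2/0/0, 2/0/1, 2/0/2, 2/2/0, 2/2/1, 2/2/2}
target 0/2/0 ∈ {TSO,PSO}

SC:no TSO:yes PSO:yes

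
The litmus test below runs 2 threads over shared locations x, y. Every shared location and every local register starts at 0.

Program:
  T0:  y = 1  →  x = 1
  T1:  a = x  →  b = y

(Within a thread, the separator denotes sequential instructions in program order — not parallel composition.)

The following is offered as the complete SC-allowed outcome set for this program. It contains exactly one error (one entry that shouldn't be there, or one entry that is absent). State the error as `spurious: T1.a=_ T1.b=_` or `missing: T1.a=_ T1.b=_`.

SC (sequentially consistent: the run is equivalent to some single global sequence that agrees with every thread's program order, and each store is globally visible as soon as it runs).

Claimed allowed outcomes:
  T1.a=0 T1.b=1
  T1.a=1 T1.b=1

missing: T1.a=0 T1.b=0

outcome vector order: (T1.a,T1.b)
SC: 3 outcomes — {0/0 0/1 1/1}
SC∖claimed = {0/0}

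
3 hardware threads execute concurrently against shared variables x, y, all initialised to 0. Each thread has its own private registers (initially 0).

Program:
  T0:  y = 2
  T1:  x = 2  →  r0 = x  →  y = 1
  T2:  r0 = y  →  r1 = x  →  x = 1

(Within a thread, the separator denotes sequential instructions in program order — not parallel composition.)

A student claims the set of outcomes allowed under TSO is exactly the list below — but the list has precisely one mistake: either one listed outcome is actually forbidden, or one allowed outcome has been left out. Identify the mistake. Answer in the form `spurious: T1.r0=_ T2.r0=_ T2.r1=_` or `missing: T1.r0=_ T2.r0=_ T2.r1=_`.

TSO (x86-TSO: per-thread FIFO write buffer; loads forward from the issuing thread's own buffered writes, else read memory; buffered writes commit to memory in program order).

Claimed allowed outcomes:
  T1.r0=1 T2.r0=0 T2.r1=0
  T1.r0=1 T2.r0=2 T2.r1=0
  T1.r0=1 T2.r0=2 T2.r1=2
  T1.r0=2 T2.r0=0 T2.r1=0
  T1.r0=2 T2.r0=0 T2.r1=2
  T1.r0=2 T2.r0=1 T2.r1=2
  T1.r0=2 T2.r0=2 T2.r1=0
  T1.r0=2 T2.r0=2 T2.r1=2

missing: T1.r0=1 T2.r0=0 T2.r1=2

outcome vector order: (T1.r0,T2.r0,T2.r1)
[TSO] allowed = {<1 0 0> <1 0 2> <1 2 0> <1 2 2> <2 0 0> <2 0 2> <2 1 2> <2 2 0> <2 2 2>}
TSO∖claimed = {<1 0 2>}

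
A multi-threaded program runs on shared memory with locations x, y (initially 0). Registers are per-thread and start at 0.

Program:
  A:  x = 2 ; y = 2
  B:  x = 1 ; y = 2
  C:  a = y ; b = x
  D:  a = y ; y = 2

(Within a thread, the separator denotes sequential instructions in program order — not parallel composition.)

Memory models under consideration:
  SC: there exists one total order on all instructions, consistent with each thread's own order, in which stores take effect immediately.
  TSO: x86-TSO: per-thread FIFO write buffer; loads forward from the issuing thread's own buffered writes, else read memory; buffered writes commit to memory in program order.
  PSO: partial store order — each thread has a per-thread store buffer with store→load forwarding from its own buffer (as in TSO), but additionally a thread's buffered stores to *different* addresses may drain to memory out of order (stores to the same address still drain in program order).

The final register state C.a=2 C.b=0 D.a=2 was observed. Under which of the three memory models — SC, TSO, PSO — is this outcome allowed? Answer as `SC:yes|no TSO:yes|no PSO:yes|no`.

SC:no TSO:no PSO:yes

outcome vector order: (C.a,C.b,D.a)
SC: 11 outcomes — {(0,0,0) (0,0,2) (0,1,0) (0,1,2) (0,2,0) (0,2,2) (2,0,0) (2,1,0) (2,1,2) (2,2,0) (2,2,2)}
TSO: 11 outcomes — {(0,0,0) (0,0,2) (0,1,0) (0,1,2) (0,2,0) (0,2,2) (2,0,0) (2,1,0) (2,1,2) (2,2,0) (2,2,2)}
PSO: 12 outcomes — {(0,0,0) (0,0,2) (0,1,0) (0,1,2) (0,2,0) (0,2,2) (2,0,0) (2,0,2) (2,1,0) (2,1,2) (2,2,0) (2,2,2)}
target (2,0,2) ∈ {PSO}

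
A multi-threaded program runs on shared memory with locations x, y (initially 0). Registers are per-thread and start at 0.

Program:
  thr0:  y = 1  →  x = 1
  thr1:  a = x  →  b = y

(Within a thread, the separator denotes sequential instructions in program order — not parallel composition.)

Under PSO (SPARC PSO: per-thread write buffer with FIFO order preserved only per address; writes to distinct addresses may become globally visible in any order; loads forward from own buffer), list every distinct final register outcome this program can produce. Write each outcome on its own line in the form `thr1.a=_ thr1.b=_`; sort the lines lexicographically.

outcome vector order: (thr1.a,thr1.b)
|PSO outcomes| = 4

thr1.a=0 thr1.b=0
thr1.a=0 thr1.b=1
thr1.a=1 thr1.b=0
thr1.a=1 thr1.b=1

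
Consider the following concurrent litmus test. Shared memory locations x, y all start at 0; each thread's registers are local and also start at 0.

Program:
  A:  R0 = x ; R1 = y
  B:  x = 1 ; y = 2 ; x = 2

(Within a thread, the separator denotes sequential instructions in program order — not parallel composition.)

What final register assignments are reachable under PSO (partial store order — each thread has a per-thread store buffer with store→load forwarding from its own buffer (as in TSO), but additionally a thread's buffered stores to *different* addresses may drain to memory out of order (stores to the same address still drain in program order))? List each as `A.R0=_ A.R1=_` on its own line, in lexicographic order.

A.R0=0 A.R1=0
A.R0=0 A.R1=2
A.R0=1 A.R1=0
A.R0=1 A.R1=2
A.R0=2 A.R1=0
A.R0=2 A.R1=2

outcome vector order: (A.R0,A.R1)
|PSO outcomes| = 6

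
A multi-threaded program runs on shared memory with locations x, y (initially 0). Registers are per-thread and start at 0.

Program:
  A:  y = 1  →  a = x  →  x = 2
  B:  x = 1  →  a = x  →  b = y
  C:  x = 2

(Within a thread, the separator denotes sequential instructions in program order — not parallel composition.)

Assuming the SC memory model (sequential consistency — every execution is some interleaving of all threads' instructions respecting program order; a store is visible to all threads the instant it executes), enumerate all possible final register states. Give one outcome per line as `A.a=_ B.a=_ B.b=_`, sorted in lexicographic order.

outcome vector order: (A.a,B.a,B.b)
|SC outcomes| = 9

A.a=0 B.a=1 B.b=1
A.a=0 B.a=2 B.b=1
A.a=1 B.a=1 B.b=0
A.a=1 B.a=1 B.b=1
A.a=1 B.a=2 B.b=1
A.a=2 B.a=1 B.b=0
A.a=2 B.a=1 B.b=1
A.a=2 B.a=2 B.b=0
A.a=2 B.a=2 B.b=1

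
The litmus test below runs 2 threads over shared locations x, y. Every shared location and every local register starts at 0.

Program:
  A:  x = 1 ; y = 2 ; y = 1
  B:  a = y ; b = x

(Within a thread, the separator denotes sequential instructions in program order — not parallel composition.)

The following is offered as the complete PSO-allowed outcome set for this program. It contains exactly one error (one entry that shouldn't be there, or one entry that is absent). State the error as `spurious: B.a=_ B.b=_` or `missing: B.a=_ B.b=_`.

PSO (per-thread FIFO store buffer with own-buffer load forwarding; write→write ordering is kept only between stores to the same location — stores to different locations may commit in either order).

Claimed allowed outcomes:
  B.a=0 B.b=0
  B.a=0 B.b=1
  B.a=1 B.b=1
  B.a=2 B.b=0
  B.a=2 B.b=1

outcome vector order: (B.a,B.b)
[PSO] allowed = {<0 0>; <0 1>; <1 0>; <1 1>; <2 0>; <2 1>}
PSO∖claimed = {<1 0>}

missing: B.a=1 B.b=0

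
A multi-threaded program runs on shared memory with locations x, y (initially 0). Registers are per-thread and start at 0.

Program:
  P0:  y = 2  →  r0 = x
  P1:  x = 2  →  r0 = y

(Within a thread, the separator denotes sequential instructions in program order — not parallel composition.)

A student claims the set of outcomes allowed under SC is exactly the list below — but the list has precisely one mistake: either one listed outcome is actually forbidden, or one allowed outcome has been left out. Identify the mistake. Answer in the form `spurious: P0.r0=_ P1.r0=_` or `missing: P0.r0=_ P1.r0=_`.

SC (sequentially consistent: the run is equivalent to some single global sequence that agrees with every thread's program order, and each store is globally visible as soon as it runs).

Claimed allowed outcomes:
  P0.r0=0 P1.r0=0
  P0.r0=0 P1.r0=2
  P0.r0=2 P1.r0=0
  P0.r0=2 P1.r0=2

outcome vector order: (P0.r0,P1.r0)
SC (3): 02, 20, 22
claimed∖SC = {00}

spurious: P0.r0=0 P1.r0=0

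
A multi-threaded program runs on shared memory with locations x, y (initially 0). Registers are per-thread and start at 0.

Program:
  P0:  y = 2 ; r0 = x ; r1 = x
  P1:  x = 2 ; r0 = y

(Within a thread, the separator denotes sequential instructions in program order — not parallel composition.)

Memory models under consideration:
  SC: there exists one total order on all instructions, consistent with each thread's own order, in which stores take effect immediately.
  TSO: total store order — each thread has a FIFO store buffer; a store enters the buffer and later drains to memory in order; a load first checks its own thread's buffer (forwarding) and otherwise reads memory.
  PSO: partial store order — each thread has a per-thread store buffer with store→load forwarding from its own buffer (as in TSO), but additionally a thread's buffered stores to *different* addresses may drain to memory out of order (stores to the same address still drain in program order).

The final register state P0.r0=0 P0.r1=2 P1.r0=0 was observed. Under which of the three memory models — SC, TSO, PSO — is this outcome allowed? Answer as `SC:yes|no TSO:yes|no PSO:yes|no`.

outcome vector order: (P0.r0,P0.r1,P1.r0)
SC (4): <0 0 2> <0 2 2> <2 2 0> <2 2 2>
TSO (6): <0 0 0> <0 0 2> <0 2 0> <0 2 2> <2 2 0> <2 2 2>
PSO (6): <0 0 0> <0 0 2> <0 2 0> <0 2 2> <2 2 0> <2 2 2>
target <0 2 0> ∈ {TSO,PSO}

SC:no TSO:yes PSO:yes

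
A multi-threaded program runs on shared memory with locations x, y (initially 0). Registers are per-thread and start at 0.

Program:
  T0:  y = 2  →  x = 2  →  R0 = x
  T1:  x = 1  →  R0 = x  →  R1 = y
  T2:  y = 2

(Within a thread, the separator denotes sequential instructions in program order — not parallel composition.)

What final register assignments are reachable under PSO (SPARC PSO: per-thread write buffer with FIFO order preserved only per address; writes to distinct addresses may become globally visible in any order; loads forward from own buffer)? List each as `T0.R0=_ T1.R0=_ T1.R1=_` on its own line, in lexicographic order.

outcome vector order: (T0.R0,T1.R0,T1.R1)
|PSO outcomes| = 6

T0.R0=1 T1.R0=1 T1.R1=0
T0.R0=1 T1.R0=1 T1.R1=2
T0.R0=2 T1.R0=1 T1.R1=0
T0.R0=2 T1.R0=1 T1.R1=2
T0.R0=2 T1.R0=2 T1.R1=0
T0.R0=2 T1.R0=2 T1.R1=2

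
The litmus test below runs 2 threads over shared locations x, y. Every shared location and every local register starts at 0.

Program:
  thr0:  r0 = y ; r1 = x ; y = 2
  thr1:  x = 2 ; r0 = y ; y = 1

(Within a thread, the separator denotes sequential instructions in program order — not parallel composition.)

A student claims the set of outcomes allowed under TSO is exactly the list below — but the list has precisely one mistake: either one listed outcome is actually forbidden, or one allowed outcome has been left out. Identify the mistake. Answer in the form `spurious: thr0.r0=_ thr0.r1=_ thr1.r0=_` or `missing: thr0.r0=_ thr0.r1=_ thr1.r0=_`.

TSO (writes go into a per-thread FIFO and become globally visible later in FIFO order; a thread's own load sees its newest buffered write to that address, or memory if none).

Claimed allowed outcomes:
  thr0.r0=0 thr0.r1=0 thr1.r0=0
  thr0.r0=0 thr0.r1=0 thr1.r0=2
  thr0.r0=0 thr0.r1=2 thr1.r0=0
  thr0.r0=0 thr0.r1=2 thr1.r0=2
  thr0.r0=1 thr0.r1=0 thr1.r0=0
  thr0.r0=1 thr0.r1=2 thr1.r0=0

spurious: thr0.r0=1 thr0.r1=0 thr1.r0=0

outcome vector order: (thr0.r0,thr0.r1,thr1.r0)
TSO: 5 outcomes — {000 002 020 022 120}
claimed∖TSO = {100}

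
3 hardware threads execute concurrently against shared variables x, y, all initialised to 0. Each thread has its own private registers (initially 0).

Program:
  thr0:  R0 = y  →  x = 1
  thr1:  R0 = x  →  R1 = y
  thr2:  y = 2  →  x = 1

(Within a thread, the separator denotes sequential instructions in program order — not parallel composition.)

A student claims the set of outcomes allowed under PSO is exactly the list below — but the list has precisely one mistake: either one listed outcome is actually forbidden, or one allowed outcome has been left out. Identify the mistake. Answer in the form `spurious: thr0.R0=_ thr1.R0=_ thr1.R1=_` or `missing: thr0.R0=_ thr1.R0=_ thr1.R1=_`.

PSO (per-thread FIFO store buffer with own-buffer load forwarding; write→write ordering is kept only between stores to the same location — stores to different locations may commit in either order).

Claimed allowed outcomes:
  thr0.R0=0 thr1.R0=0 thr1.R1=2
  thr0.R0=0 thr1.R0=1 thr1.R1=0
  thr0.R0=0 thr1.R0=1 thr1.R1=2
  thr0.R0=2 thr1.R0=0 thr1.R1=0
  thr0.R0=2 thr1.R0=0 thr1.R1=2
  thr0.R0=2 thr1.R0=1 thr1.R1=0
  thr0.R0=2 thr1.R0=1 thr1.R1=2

outcome vector order: (thr0.R0,thr1.R0,thr1.R1)
[PSO] allowed = {000, 002, 010, 012, 200, 202, 210, 212}
PSO∖claimed = {000}

missing: thr0.R0=0 thr1.R0=0 thr1.R1=0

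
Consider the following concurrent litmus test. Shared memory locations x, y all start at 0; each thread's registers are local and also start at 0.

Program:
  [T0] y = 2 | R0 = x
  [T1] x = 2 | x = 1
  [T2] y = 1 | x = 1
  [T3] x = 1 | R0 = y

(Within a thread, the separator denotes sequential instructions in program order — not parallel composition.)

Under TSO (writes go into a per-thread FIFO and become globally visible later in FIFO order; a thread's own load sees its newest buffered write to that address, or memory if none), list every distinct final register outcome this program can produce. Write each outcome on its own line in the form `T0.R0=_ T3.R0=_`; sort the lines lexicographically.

outcome vector order: (T0.R0,T3.R0)
|TSO outcomes| = 9

T0.R0=0 T3.R0=0
T0.R0=0 T3.R0=1
T0.R0=0 T3.R0=2
T0.R0=1 T3.R0=0
T0.R0=1 T3.R0=1
T0.R0=1 T3.R0=2
T0.R0=2 T3.R0=0
T0.R0=2 T3.R0=1
T0.R0=2 T3.R0=2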